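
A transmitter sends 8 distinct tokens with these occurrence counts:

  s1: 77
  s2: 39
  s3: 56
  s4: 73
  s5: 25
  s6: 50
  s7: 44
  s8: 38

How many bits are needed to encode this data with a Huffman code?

Greedily combine the two least-frequent nodes:
s5(25) + s8(38) → 63
s2(39) + s7(44) → 83
s6(50) + s3(56) → 106
63 + s4(73) → 136
s1(77) + 83 → 160
106 + 136 → 242
160 + 242 → 402
The encoded length is the sum of every internal node's weight: 63 + 83 + 106 + 136 + 160 + 242 + 402 = 1192 bits.

1192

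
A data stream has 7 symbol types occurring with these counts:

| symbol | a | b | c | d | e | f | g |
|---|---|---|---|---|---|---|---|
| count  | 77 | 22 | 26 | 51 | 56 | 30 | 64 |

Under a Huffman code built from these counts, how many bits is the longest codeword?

4

Merge the two lowest-weight nodes at each step:
merge b(22) and c(26): 48
merge f(30) and 48: 78
merge d(51) and e(56): 107
merge g(64) and a(77): 141
merge 78 and 107: 185
merge 141 and 185: 326
The first pair merged (b, c) ends up deepest, at depth 4.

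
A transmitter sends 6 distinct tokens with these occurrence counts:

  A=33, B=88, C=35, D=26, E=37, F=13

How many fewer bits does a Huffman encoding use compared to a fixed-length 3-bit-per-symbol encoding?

Fixed-length: 3 bits × 232 symbols = 696 bits.
Huffman merges:
F(13) + D(26) → 39
A(33) + C(35) → 68
E(37) + 39 → 76
68 + 76 → 144
B(88) + 144 → 232
Huffman total = 39 + 68 + 76 + 144 + 232 = 559 bits.
Saving = 696 − 559 = 137 bits.

137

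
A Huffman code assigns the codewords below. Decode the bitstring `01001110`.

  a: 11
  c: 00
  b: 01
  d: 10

bcad

Read left to right; each codeword is recognised as soon as it completes (prefix code):
  01→b | 00→c | 11→a | 10→d
Decoded message: bcad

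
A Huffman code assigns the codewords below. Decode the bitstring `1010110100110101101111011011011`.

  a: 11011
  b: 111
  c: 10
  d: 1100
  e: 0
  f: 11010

Read left to right; each codeword is recognised as soon as it completes (prefix code):
  10→c | 10→c | 11010→f | 0→e | 11010→f | 11011→a | 11011→a | 0→e | 11011→a
Decoded message: ccfefaaea

ccfefaaea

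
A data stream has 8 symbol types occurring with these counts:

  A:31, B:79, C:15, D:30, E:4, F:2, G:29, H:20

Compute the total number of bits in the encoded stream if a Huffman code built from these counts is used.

Greedily combine the two least-frequent nodes:
F(2) + E(4) → 6
6 + C(15) → 21
H(20) + 21 → 41
G(29) + D(30) → 59
A(31) + 41 → 72
59 + 72 → 131
B(79) + 131 → 210
Total encoded bits = sum of merged weights = 6 + 21 + 41 + 59 + 72 + 131 + 210 = 540.

540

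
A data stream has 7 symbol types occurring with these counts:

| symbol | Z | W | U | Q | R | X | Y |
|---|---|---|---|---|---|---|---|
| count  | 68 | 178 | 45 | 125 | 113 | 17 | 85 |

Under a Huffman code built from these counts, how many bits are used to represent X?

4

Build the tree from the bottom:
merge X(17) and U(45): 62
merge 62 and Z(68): 130
merge Y(85) and R(113): 198
merge Q(125) and 130: 255
merge W(178) and 198: 376
merge 255 and 376: 631
The subtree containing X is merged 4 times, so code length = 4.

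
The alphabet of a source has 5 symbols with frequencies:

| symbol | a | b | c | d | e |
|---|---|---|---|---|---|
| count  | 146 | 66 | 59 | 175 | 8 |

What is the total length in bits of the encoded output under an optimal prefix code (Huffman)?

933

Greedily combine the two least-frequent nodes:
merge e(8) and c(59): 67
merge b(66) and 67: 133
merge 133 and a(146): 279
merge d(175) and 279: 454
Each symbol's bit-cost is frequency × depth; summing gives 933 bits (equivalently 67 + 133 + 279 + 454).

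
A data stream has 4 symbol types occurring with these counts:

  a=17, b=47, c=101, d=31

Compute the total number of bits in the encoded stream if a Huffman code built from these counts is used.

339

Build the Huffman tree bottom-up:
combine a(17), d(31) → 48
combine b(47), 48 → 95
combine 95, c(101) → 196
Total encoded bits = sum of merged weights = 48 + 95 + 196 = 339.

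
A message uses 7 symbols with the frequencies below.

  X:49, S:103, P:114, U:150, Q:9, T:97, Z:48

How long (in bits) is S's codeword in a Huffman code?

3

Build the tree from the bottom:
Q(9) + Z(48) → 57
X(49) + 57 → 106
T(97) + S(103) → 200
106 + P(114) → 220
U(150) + 200 → 350
220 + 350 → 570
S sits 3 levels below the root, so its codeword is 3 bits.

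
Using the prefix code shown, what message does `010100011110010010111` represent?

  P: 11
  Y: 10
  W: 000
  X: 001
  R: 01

RRWPPXXRP

Read left to right; each codeword is recognised as soon as it completes (prefix code):
  01→R | 01→R | 000→W | 11→P | 11→P | 001→X | 001→X | 01→R | 11→P
Decoded message: RRWPPXXRP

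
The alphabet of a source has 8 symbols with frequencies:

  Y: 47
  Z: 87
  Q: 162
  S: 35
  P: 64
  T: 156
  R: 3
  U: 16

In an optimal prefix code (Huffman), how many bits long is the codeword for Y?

Repeatedly merge the two smallest:
R(3) + U(16) → 19
19 + S(35) → 54
Y(47) + 54 → 101
P(64) + Z(87) → 151
101 + 151 → 252
T(156) + Q(162) → 318
252 + 318 → 570
The subtree containing Y is merged 3 times, so code length = 3.

3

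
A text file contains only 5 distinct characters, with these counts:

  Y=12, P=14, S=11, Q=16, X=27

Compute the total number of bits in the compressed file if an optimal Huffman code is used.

Build the Huffman tree bottom-up:
merge S(11) and Y(12): 23
merge P(14) and Q(16): 30
merge 23 and X(27): 50
merge 30 and 50: 80
Each symbol's bit-cost is frequency × depth; summing gives 183 bits (equivalently 23 + 30 + 50 + 80).

183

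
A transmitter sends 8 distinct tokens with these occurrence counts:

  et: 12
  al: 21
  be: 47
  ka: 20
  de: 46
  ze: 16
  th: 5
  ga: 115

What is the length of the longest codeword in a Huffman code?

5

Merge the two lowest-weight nodes at each step:
th(5) + et(12) → 17
ze(16) + 17 → 33
ka(20) + al(21) → 41
33 + 41 → 74
de(46) + be(47) → 93
74 + 93 → 167
ga(115) + 167 → 282
Maximum depth reached is 5.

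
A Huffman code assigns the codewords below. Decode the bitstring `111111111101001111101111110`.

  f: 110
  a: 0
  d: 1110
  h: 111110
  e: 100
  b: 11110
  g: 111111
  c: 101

gbehga

Read left to right; each codeword is recognised as soon as it completes (prefix code):
  111111→g | 11110→b | 100→e | 111110→h | 111111→g | 0→a
Decoded message: gbehga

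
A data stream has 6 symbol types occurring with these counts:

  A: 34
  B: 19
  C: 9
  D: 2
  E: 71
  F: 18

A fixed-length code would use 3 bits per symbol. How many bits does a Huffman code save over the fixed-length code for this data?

136

Fixed-length: 3 bits × 153 symbols = 459 bits.
Huffman merges:
combine D(2), C(9) → 11
combine 11, F(18) → 29
combine B(19), 29 → 48
combine A(34), 48 → 82
combine E(71), 82 → 153
Huffman total = 11 + 29 + 48 + 82 + 153 = 323 bits.
Saving = 459 − 323 = 136 bits.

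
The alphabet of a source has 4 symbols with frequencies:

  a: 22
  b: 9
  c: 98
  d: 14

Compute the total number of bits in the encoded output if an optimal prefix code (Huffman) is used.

211

Build the Huffman tree bottom-up:
combine b(9), d(14) → 23
combine a(22), 23 → 45
combine 45, c(98) → 143
The encoded length is the sum of every internal node's weight: 23 + 45 + 143 = 211 bits.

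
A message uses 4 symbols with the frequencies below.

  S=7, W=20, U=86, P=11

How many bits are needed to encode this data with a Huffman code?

Build the Huffman tree bottom-up:
merge S(7) and P(11): 18
merge 18 and W(20): 38
merge 38 and U(86): 124
The encoded length is the sum of every internal node's weight: 18 + 38 + 124 = 180 bits.

180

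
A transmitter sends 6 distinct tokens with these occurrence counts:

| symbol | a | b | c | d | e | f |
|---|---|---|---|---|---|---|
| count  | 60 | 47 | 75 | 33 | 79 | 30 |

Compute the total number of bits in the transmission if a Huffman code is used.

Build the Huffman tree bottom-up:
merge f(30) and d(33): 63
merge b(47) and a(60): 107
merge 63 and c(75): 138
merge e(79) and 107: 186
merge 138 and 186: 324
The encoded length is the sum of every internal node's weight: 63 + 107 + 138 + 186 + 324 = 818 bits.

818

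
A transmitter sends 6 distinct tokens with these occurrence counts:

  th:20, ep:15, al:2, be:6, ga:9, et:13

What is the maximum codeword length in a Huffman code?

4

Merge the two lowest-weight nodes at each step:
al(2) + be(6) → 8
8 + ga(9) → 17
et(13) + ep(15) → 28
17 + th(20) → 37
28 + 37 → 65
Maximum depth reached is 4.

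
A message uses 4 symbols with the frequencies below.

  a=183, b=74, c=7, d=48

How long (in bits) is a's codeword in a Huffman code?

1

Build the tree from the bottom:
c(7) + d(48) → 55
55 + b(74) → 129
129 + a(183) → 312
a is merged only at the final step, so code length = 1.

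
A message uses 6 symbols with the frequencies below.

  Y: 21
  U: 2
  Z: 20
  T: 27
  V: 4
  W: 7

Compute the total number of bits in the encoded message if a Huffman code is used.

181

Greedily combine the two least-frequent nodes:
combine U(2), V(4) → 6
combine 6, W(7) → 13
combine 13, Z(20) → 33
combine Y(21), T(27) → 48
combine 33, 48 → 81
Total encoded bits = sum of merged weights = 6 + 13 + 33 + 48 + 81 = 181.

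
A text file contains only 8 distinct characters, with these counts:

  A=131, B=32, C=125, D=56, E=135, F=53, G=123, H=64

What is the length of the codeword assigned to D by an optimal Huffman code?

4

Huffman merges, smallest pair first:
B(32) + F(53) → 85
D(56) + H(64) → 120
85 + 120 → 205
G(123) + C(125) → 248
A(131) + E(135) → 266
205 + 248 → 453
266 + 453 → 719
D sits 4 levels below the root, so its codeword is 4 bits.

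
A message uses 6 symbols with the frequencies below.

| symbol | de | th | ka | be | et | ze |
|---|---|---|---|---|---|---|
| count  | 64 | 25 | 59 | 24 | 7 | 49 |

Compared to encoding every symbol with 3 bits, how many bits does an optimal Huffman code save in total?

Fixed-length: 3 bits × 228 symbols = 684 bits.
Huffman merges:
merge et(7) and be(24): 31
merge th(25) and 31: 56
merge ze(49) and 56: 105
merge ka(59) and de(64): 123
merge 105 and 123: 228
Huffman total = 31 + 56 + 105 + 123 + 228 = 543 bits.
Saving = 684 − 543 = 141 bits.

141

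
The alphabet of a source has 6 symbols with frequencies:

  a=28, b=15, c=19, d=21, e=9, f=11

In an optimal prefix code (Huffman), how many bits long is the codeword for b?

Repeatedly merge the two smallest:
combine e(9), f(11) → 20
combine b(15), c(19) → 34
combine 20, d(21) → 41
combine a(28), 34 → 62
combine 41, 62 → 103
b's leaf is at depth 3, giving a 3-bit codeword.

3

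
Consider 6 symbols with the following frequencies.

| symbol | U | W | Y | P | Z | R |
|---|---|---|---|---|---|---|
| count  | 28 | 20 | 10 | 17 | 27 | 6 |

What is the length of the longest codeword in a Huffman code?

Merge the two lowest-weight nodes at each step:
R(6) + Y(10) → 16
16 + P(17) → 33
W(20) + Z(27) → 47
U(28) + 33 → 61
47 + 61 → 108
The first pair merged (R, Y) ends up deepest, at depth 4.

4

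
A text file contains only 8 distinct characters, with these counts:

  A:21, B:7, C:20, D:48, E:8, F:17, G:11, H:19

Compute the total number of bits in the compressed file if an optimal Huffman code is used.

Greedily combine the two least-frequent nodes:
merge B(7) and E(8): 15
merge G(11) and 15: 26
merge F(17) and H(19): 36
merge C(20) and A(21): 41
merge 26 and 36: 62
merge 41 and D(48): 89
merge 62 and 89: 151
Total encoded bits = sum of merged weights = 15 + 26 + 36 + 41 + 62 + 89 + 151 = 420.

420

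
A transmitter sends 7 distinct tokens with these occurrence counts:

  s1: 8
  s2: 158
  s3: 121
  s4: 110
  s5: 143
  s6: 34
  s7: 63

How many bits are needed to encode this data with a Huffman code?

1636

Build the Huffman tree bottom-up:
s1(8) + s6(34) → 42
42 + s7(63) → 105
105 + s4(110) → 215
s3(121) + s5(143) → 264
s2(158) + 215 → 373
264 + 373 → 637
Total encoded bits = sum of merged weights = 42 + 105 + 215 + 264 + 373 + 637 = 1636.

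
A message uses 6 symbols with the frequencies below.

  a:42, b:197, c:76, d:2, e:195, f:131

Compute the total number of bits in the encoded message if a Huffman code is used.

1450

Build the Huffman tree bottom-up:
combine d(2), a(42) → 44
combine 44, c(76) → 120
combine 120, f(131) → 251
combine e(195), b(197) → 392
combine 251, 392 → 643
Total encoded bits = sum of merged weights = 44 + 120 + 251 + 392 + 643 = 1450.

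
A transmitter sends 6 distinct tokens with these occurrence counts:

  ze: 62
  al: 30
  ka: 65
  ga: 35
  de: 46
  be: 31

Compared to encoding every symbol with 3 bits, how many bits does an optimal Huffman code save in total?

Fixed-length: 3 bits × 269 symbols = 807 bits.
Huffman merges:
al(30) + be(31) → 61
ga(35) + de(46) → 81
61 + ze(62) → 123
ka(65) + 81 → 146
123 + 146 → 269
Huffman total = 61 + 81 + 123 + 146 + 269 = 680 bits.
Saving = 807 − 680 = 127 bits.

127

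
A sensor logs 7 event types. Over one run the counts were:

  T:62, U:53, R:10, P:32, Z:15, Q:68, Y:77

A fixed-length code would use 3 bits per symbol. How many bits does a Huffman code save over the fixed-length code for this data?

Fixed-length: 3 bits × 317 symbols = 951 bits.
Huffman merges:
R(10) + Z(15) → 25
25 + P(32) → 57
U(53) + 57 → 110
T(62) + Q(68) → 130
Y(77) + 110 → 187
130 + 187 → 317
Huffman total = 25 + 57 + 110 + 130 + 187 + 317 = 826 bits.
Saving = 951 − 826 = 125 bits.

125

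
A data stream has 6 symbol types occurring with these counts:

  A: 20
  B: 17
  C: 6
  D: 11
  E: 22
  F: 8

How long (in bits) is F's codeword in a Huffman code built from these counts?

4

Huffman merges, smallest pair first:
combine C(6), F(8) → 14
combine D(11), 14 → 25
combine B(17), A(20) → 37
combine E(22), 25 → 47
combine 37, 47 → 84
F's leaf is at depth 4, giving a 4-bit codeword.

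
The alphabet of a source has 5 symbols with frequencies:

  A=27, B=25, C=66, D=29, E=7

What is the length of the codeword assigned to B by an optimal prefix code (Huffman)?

Huffman merges, smallest pair first:
combine E(7), B(25) → 32
combine A(27), D(29) → 56
combine 32, 56 → 88
combine C(66), 88 → 154
B's leaf is at depth 3, giving a 3-bit codeword.

3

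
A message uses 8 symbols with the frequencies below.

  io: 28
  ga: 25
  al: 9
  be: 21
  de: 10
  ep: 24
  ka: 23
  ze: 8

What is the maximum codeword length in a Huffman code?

4

Merge the two lowest-weight nodes at each step:
ze(8) + al(9) → 17
de(10) + 17 → 27
be(21) + ka(23) → 44
ep(24) + ga(25) → 49
27 + io(28) → 55
44 + 49 → 93
55 + 93 → 148
The first pair merged (ze, al) ends up deepest, at depth 4.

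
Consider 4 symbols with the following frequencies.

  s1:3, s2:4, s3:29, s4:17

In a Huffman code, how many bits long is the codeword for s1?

3

Build the tree from the bottom:
combine s1(3), s2(4) → 7
combine 7, s4(17) → 24
combine 24, s3(29) → 53
s1 sits 3 levels below the root, so its codeword is 3 bits.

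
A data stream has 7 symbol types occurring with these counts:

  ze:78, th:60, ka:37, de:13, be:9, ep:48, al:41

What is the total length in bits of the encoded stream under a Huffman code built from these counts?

742

Merge the two smallest weights repeatedly:
combine be(9), de(13) → 22
combine 22, ka(37) → 59
combine al(41), ep(48) → 89
combine 59, th(60) → 119
combine ze(78), 89 → 167
combine 119, 167 → 286
Total encoded bits = sum of merged weights = 22 + 59 + 89 + 119 + 167 + 286 = 742.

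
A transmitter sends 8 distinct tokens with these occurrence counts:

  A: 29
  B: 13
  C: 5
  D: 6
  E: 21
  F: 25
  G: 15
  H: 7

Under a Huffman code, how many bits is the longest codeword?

Merge the two lowest-weight nodes at each step:
C(5) + D(6) → 11
H(7) + 11 → 18
B(13) + G(15) → 28
18 + E(21) → 39
F(25) + 28 → 53
A(29) + 39 → 68
53 + 68 → 121
The rarest symbols sit at the bottom; the longest codeword is 5 bits.

5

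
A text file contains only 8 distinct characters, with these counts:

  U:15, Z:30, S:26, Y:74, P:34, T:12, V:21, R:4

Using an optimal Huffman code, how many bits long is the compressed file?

587

Build the Huffman tree bottom-up:
R(4) + T(12) → 16
U(15) + 16 → 31
V(21) + S(26) → 47
Z(30) + 31 → 61
P(34) + 47 → 81
61 + Y(74) → 135
81 + 135 → 216
The encoded length is the sum of every internal node's weight: 16 + 31 + 47 + 61 + 81 + 135 + 216 = 587 bits.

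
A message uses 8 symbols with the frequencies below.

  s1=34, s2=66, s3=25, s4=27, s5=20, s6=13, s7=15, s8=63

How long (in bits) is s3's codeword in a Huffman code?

4

Build the tree from the bottom:
combine s6(13), s7(15) → 28
combine s5(20), s3(25) → 45
combine s4(27), 28 → 55
combine s1(34), 45 → 79
combine 55, s8(63) → 118
combine s2(66), 79 → 145
combine 118, 145 → 263
The subtree containing s3 is merged 4 times, so code length = 4.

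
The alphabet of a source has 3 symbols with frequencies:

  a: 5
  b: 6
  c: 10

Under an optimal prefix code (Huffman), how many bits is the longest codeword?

Merge the two lowest-weight nodes at each step:
a(5) + b(6) → 11
c(10) + 11 → 21
The rarest symbols sit at the bottom; the longest codeword is 2 bits.

2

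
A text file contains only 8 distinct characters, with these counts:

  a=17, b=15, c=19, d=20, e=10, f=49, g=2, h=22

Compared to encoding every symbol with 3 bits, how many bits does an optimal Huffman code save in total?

Fixed-length: 3 bits × 154 symbols = 462 bits.
Huffman merges:
g(2) + e(10) → 12
12 + b(15) → 27
a(17) + c(19) → 36
d(20) + h(22) → 42
27 + 36 → 63
42 + f(49) → 91
63 + 91 → 154
Huffman total = 12 + 27 + 36 + 42 + 63 + 91 + 154 = 425 bits.
Saving = 462 − 425 = 37 bits.

37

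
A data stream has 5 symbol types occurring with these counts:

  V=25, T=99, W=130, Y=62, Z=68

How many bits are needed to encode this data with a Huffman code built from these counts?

Greedily combine the two least-frequent nodes:
V(25) + Y(62) → 87
Z(68) + 87 → 155
T(99) + W(130) → 229
155 + 229 → 384
Each symbol's bit-cost is frequency × depth; summing gives 855 bits (equivalently 87 + 155 + 229 + 384).

855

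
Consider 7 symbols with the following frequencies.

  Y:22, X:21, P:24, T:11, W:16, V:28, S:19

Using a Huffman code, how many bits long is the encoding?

Greedily combine the two least-frequent nodes:
combine T(11), W(16) → 27
combine S(19), X(21) → 40
combine Y(22), P(24) → 46
combine 27, V(28) → 55
combine 40, 46 → 86
combine 55, 86 → 141
Each symbol's bit-cost is frequency × depth; summing gives 395 bits (equivalently 27 + 40 + 46 + 55 + 86 + 141).

395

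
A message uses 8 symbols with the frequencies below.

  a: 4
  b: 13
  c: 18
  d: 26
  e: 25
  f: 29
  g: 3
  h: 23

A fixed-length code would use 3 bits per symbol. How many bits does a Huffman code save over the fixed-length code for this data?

Fixed-length: 3 bits × 141 symbols = 423 bits.
Huffman merges:
combine g(3), a(4) → 7
combine 7, b(13) → 20
combine c(18), 20 → 38
combine h(23), e(25) → 48
combine d(26), f(29) → 55
combine 38, 48 → 86
combine 55, 86 → 141
Huffman total = 7 + 20 + 38 + 48 + 55 + 86 + 141 = 395 bits.
Saving = 423 − 395 = 28 bits.

28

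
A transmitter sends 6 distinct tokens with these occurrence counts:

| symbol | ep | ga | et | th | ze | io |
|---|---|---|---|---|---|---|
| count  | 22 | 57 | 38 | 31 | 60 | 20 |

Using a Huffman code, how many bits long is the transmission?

Build the Huffman tree bottom-up:
combine io(20), ep(22) → 42
combine th(31), et(38) → 69
combine 42, ga(57) → 99
combine ze(60), 69 → 129
combine 99, 129 → 228
The encoded length is the sum of every internal node's weight: 42 + 69 + 99 + 129 + 228 = 567 bits.

567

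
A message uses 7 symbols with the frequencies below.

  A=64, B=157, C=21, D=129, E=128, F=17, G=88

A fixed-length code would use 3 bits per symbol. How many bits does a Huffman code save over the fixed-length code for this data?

274

Fixed-length: 3 bits × 604 symbols = 1812 bits.
Huffman merges:
F(17) + C(21) → 38
38 + A(64) → 102
G(88) + 102 → 190
E(128) + D(129) → 257
B(157) + 190 → 347
257 + 347 → 604
Huffman total = 38 + 102 + 190 + 257 + 347 + 604 = 1538 bits.
Saving = 1812 − 1538 = 274 bits.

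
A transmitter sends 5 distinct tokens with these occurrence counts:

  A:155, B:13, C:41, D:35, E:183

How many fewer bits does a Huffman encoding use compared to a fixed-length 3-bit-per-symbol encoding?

473

Fixed-length: 3 bits × 427 symbols = 1281 bits.
Huffman merges:
merge B(13) and D(35): 48
merge C(41) and 48: 89
merge 89 and A(155): 244
merge E(183) and 244: 427
Huffman total = 48 + 89 + 244 + 427 = 808 bits.
Saving = 1281 − 808 = 473 bits.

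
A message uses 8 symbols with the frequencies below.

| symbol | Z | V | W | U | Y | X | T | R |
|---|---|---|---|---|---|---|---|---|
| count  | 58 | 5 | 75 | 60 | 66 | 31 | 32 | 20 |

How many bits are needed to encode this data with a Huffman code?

981

Greedily combine the two least-frequent nodes:
merge V(5) and R(20): 25
merge 25 and X(31): 56
merge T(32) and 56: 88
merge Z(58) and U(60): 118
merge Y(66) and W(75): 141
merge 88 and 118: 206
merge 141 and 206: 347
The encoded length is the sum of every internal node's weight: 25 + 56 + 88 + 118 + 141 + 206 + 347 = 981 bits.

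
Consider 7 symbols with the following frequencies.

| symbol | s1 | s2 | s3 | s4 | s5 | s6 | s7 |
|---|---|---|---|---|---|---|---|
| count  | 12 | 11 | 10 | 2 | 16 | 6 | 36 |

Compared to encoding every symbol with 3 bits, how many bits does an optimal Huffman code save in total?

Fixed-length: 3 bits × 93 symbols = 279 bits.
Huffman merges:
combine s4(2), s6(6) → 8
combine 8, s3(10) → 18
combine s2(11), s1(12) → 23
combine s5(16), 18 → 34
combine 23, 34 → 57
combine s7(36), 57 → 93
Huffman total = 8 + 18 + 23 + 34 + 57 + 93 = 233 bits.
Saving = 279 − 233 = 46 bits.

46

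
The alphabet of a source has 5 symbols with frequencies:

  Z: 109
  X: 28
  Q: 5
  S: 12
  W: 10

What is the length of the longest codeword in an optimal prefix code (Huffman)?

4

Merge the two lowest-weight nodes at each step:
combine Q(5), W(10) → 15
combine S(12), 15 → 27
combine 27, X(28) → 55
combine 55, Z(109) → 164
Maximum depth reached is 4.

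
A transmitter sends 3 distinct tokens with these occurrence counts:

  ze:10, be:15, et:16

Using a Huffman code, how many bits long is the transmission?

Build the Huffman tree bottom-up:
ze(10) + be(15) → 25
et(16) + 25 → 41
The encoded length is the sum of every internal node's weight: 25 + 41 = 66 bits.

66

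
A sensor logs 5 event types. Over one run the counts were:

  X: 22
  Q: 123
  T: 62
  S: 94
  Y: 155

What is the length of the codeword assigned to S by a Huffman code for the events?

2

Huffman merges, smallest pair first:
combine X(22), T(62) → 84
combine 84, S(94) → 178
combine Q(123), Y(155) → 278
combine 178, 278 → 456
S's leaf is at depth 2, giving a 2-bit codeword.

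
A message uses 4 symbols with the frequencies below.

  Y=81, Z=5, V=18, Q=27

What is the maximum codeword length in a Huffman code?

3

Merge the two lowest-weight nodes at each step:
Z(5) + V(18) → 23
23 + Q(27) → 50
50 + Y(81) → 131
The first pair merged (Z, V) ends up deepest, at depth 3.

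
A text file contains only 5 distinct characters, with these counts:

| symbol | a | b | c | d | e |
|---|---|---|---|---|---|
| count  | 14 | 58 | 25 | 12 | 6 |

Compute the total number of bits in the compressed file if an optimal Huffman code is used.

Build the Huffman tree bottom-up:
e(6) + d(12) → 18
a(14) + 18 → 32
c(25) + 32 → 57
57 + b(58) → 115
The encoded length is the sum of every internal node's weight: 18 + 32 + 57 + 115 = 222 bits.

222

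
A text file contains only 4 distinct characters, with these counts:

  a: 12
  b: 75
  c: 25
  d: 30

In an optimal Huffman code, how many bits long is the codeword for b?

Build the tree from the bottom:
combine a(12), c(25) → 37
combine d(30), 37 → 67
combine 67, b(75) → 142
b is a child of the root — depth 1, so its codeword is a single bit.

1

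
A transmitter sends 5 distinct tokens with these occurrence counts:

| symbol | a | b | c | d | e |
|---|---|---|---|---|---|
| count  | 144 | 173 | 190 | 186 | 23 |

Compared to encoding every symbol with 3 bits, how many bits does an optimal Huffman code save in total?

549

Fixed-length: 3 bits × 716 symbols = 2148 bits.
Huffman merges:
merge e(23) and a(144): 167
merge 167 and b(173): 340
merge d(186) and c(190): 376
merge 340 and 376: 716
Huffman total = 167 + 340 + 376 + 716 = 1599 bits.
Saving = 2148 − 1599 = 549 bits.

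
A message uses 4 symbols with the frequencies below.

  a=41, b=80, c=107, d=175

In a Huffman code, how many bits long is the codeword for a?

3

Build the tree from the bottom:
combine a(41), b(80) → 121
combine c(107), 121 → 228
combine d(175), 228 → 403
a sits 3 levels below the root, so its codeword is 3 bits.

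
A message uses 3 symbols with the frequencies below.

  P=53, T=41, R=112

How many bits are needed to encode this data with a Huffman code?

Merge the two smallest weights repeatedly:
combine T(41), P(53) → 94
combine 94, R(112) → 206
The encoded length is the sum of every internal node's weight: 94 + 206 = 300 bits.

300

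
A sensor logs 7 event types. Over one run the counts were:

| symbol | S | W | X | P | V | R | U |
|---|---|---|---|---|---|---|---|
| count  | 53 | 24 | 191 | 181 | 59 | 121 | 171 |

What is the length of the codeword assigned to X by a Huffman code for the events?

Build the tree from the bottom:
merge W(24) and S(53): 77
merge V(59) and 77: 136
merge R(121) and 136: 257
merge U(171) and P(181): 352
merge X(191) and 257: 448
merge 352 and 448: 800
X's leaf is at depth 2, giving a 2-bit codeword.

2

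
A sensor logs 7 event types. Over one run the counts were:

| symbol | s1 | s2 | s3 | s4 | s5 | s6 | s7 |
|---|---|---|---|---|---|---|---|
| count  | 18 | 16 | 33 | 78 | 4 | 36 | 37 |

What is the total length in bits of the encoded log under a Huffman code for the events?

568

Merge the two smallest weights repeatedly:
merge s5(4) and s2(16): 20
merge s1(18) and 20: 38
merge s3(33) and s6(36): 69
merge s7(37) and 38: 75
merge 69 and 75: 144
merge s4(78) and 144: 222
Total encoded bits = sum of merged weights = 20 + 38 + 69 + 75 + 144 + 222 = 568.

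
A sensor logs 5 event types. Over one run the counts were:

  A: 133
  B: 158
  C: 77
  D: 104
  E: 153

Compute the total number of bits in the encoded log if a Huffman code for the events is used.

1431

Greedily combine the two least-frequent nodes:
merge C(77) and D(104): 181
merge A(133) and E(153): 286
merge B(158) and 181: 339
merge 286 and 339: 625
Total encoded bits = sum of merged weights = 181 + 286 + 339 + 625 = 1431.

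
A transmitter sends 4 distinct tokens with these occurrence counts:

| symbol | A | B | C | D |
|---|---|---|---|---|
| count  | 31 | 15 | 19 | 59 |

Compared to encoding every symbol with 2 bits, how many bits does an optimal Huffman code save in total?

25

Fixed-length: 2 bits × 124 symbols = 248 bits.
Huffman merges:
merge B(15) and C(19): 34
merge A(31) and 34: 65
merge D(59) and 65: 124
Huffman total = 34 + 65 + 124 = 223 bits.
Saving = 248 − 223 = 25 bits.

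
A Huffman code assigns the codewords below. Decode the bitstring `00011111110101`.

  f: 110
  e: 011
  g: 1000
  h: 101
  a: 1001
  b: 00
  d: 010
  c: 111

Read left to right; each codeword is recognised as soon as it completes (prefix code):
  00→b | 011→e | 111→c | 110→f | 101→h
Decoded message: becfh

becfh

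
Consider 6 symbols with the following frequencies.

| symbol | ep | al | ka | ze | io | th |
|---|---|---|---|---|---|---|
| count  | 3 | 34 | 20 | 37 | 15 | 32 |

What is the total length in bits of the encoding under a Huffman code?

Greedily combine the two least-frequent nodes:
combine ep(3), io(15) → 18
combine 18, ka(20) → 38
combine th(32), al(34) → 66
combine ze(37), 38 → 75
combine 66, 75 → 141
Total encoded bits = sum of merged weights = 18 + 38 + 66 + 75 + 141 = 338.

338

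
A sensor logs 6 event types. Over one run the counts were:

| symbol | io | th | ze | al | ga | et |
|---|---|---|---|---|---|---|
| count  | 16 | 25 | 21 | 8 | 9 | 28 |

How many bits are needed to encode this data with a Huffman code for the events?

264

Greedily combine the two least-frequent nodes:
combine al(8), ga(9) → 17
combine io(16), 17 → 33
combine ze(21), th(25) → 46
combine et(28), 33 → 61
combine 46, 61 → 107
Each symbol's bit-cost is frequency × depth; summing gives 264 bits (equivalently 17 + 33 + 46 + 61 + 107).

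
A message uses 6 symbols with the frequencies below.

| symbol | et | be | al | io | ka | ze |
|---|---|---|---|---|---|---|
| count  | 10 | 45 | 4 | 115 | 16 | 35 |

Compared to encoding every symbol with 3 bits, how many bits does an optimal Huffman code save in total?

231

Fixed-length: 3 bits × 225 symbols = 675 bits.
Huffman merges:
combine al(4), et(10) → 14
combine 14, ka(16) → 30
combine 30, ze(35) → 65
combine be(45), 65 → 110
combine 110, io(115) → 225
Huffman total = 14 + 30 + 65 + 110 + 225 = 444 bits.
Saving = 675 − 444 = 231 bits.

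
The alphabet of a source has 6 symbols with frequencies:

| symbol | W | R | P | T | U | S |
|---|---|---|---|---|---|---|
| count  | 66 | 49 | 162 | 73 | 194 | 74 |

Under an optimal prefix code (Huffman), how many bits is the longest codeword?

3

Merge the two lowest-weight nodes at each step:
merge R(49) and W(66): 115
merge T(73) and S(74): 147
merge 115 and 147: 262
merge P(162) and U(194): 356
merge 262 and 356: 618
Maximum depth reached is 3.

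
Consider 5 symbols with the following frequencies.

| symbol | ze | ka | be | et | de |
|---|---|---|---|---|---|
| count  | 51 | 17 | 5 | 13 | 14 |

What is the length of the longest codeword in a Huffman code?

Merge the two lowest-weight nodes at each step:
merge be(5) and et(13): 18
merge de(14) and ka(17): 31
merge 18 and 31: 49
merge 49 and ze(51): 100
The rarest symbols sit at the bottom; the longest codeword is 3 bits.

3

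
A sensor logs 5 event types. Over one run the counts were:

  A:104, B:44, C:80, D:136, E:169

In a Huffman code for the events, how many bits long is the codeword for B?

3

Build the tree from the bottom:
B(44) + C(80) → 124
A(104) + 124 → 228
D(136) + E(169) → 305
228 + 305 → 533
B's leaf is at depth 3, giving a 3-bit codeword.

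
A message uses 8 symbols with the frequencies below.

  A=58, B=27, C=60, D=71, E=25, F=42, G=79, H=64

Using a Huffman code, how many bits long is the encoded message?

Build the Huffman tree bottom-up:
combine E(25), B(27) → 52
combine F(42), 52 → 94
combine A(58), C(60) → 118
combine H(64), D(71) → 135
combine G(79), 94 → 173
combine 118, 135 → 253
combine 173, 253 → 426
The encoded length is the sum of every internal node's weight: 52 + 94 + 118 + 135 + 173 + 253 + 426 = 1251 bits.

1251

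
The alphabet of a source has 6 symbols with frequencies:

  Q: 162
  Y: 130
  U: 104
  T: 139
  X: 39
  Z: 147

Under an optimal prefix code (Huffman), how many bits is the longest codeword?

3

Merge the two lowest-weight nodes at each step:
X(39) + U(104) → 143
Y(130) + T(139) → 269
143 + Z(147) → 290
Q(162) + 269 → 431
290 + 431 → 721
The rarest symbols sit at the bottom; the longest codeword is 3 bits.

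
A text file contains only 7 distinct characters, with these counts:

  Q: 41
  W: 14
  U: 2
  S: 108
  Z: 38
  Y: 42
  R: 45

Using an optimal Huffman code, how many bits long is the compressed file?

Merge the two smallest weights repeatedly:
combine U(2), W(14) → 16
combine 16, Z(38) → 54
combine Q(41), Y(42) → 83
combine R(45), 54 → 99
combine 83, 99 → 182
combine S(108), 182 → 290
Each symbol's bit-cost is frequency × depth; summing gives 724 bits (equivalently 16 + 54 + 83 + 99 + 182 + 290).

724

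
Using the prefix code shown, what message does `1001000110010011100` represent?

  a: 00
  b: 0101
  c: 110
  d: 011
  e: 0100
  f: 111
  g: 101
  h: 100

hhdahfa

Read left to right; each codeword is recognised as soon as it completes (prefix code):
  100→h | 100→h | 011→d | 00→a | 100→h | 111→f | 00→a
Decoded message: hhdahfa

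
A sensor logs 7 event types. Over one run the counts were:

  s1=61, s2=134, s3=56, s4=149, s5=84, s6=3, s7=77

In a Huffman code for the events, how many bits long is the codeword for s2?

Build the tree from the bottom:
s6(3) + s3(56) → 59
59 + s1(61) → 120
s7(77) + s5(84) → 161
120 + s2(134) → 254
s4(149) + 161 → 310
254 + 310 → 564
The subtree containing s2 is merged 2 times, so code length = 2.

2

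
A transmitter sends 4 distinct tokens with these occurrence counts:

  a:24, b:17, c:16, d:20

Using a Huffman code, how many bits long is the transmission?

Build the Huffman tree bottom-up:
c(16) + b(17) → 33
d(20) + a(24) → 44
33 + 44 → 77
Each symbol's bit-cost is frequency × depth; summing gives 154 bits (equivalently 33 + 44 + 77).

154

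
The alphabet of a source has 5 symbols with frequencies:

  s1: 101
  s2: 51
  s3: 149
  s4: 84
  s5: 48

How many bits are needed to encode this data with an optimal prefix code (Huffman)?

965

Greedily combine the two least-frequent nodes:
combine s5(48), s2(51) → 99
combine s4(84), 99 → 183
combine s1(101), s3(149) → 250
combine 183, 250 → 433
The encoded length is the sum of every internal node's weight: 99 + 183 + 250 + 433 = 965 bits.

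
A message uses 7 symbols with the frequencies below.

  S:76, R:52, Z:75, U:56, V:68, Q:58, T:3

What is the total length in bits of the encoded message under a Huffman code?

1068

Merge the two smallest weights repeatedly:
combine T(3), R(52) → 55
combine 55, U(56) → 111
combine Q(58), V(68) → 126
combine Z(75), S(76) → 151
combine 111, 126 → 237
combine 151, 237 → 388
Each symbol's bit-cost is frequency × depth; summing gives 1068 bits (equivalently 55 + 111 + 126 + 151 + 237 + 388).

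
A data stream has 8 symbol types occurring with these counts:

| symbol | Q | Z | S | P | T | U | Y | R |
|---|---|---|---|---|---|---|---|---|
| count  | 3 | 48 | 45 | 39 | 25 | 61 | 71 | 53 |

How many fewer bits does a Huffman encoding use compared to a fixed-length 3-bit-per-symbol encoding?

Fixed-length: 3 bits × 345 symbols = 1035 bits.
Huffman merges:
Q(3) + T(25) → 28
28 + P(39) → 67
S(45) + Z(48) → 93
R(53) + U(61) → 114
67 + Y(71) → 138
93 + 114 → 207
138 + 207 → 345
Huffman total = 28 + 67 + 93 + 114 + 138 + 207 + 345 = 992 bits.
Saving = 1035 − 992 = 43 bits.

43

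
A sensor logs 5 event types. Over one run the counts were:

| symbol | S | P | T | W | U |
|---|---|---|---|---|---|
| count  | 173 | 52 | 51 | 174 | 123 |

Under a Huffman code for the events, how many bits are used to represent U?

Huffman merges, smallest pair first:
T(51) + P(52) → 103
103 + U(123) → 226
S(173) + W(174) → 347
226 + 347 → 573
U sits 2 levels below the root, so its codeword is 2 bits.

2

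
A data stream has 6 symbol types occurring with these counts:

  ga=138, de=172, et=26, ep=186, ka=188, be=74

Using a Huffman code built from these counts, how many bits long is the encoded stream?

1906

Merge the two smallest weights repeatedly:
merge et(26) and be(74): 100
merge 100 and ga(138): 238
merge de(172) and ep(186): 358
merge ka(188) and 238: 426
merge 358 and 426: 784
Total encoded bits = sum of merged weights = 100 + 238 + 358 + 426 + 784 = 1906.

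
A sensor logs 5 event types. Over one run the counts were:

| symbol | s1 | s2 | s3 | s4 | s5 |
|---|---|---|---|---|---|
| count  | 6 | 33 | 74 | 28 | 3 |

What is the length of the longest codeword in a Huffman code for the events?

4

Merge the two lowest-weight nodes at each step:
s5(3) + s1(6) → 9
9 + s4(28) → 37
s2(33) + 37 → 70
70 + s3(74) → 144
The rarest symbols sit at the bottom; the longest codeword is 4 bits.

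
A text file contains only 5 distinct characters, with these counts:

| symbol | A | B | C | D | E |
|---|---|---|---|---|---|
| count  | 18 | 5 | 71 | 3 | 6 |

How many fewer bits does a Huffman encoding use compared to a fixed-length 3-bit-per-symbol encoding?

Fixed-length: 3 bits × 103 symbols = 309 bits.
Huffman merges:
D(3) + B(5) → 8
E(6) + 8 → 14
14 + A(18) → 32
32 + C(71) → 103
Huffman total = 8 + 14 + 32 + 103 = 157 bits.
Saving = 309 − 157 = 152 bits.

152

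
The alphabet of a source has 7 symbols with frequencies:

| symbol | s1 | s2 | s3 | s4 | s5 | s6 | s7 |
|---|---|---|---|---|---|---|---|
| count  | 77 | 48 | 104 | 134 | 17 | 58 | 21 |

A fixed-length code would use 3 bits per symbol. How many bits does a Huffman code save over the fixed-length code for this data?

200

Fixed-length: 3 bits × 459 symbols = 1377 bits.
Huffman merges:
combine s5(17), s7(21) → 38
combine 38, s2(48) → 86
combine s6(58), s1(77) → 135
combine 86, s3(104) → 190
combine s4(134), 135 → 269
combine 190, 269 → 459
Huffman total = 38 + 86 + 135 + 190 + 269 + 459 = 1177 bits.
Saving = 1377 − 1177 = 200 bits.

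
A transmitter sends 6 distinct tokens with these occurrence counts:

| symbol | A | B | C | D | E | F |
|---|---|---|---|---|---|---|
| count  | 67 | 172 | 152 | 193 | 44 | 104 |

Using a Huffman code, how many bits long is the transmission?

Greedily combine the two least-frequent nodes:
merge E(44) and A(67): 111
merge F(104) and 111: 215
merge C(152) and B(172): 324
merge D(193) and 215: 408
merge 324 and 408: 732
The encoded length is the sum of every internal node's weight: 111 + 215 + 324 + 408 + 732 = 1790 bits.

1790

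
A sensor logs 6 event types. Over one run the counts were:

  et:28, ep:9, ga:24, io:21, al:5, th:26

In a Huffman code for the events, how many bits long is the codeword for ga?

Huffman merges, smallest pair first:
merge al(5) and ep(9): 14
merge 14 and io(21): 35
merge ga(24) and th(26): 50
merge et(28) and 35: 63
merge 50 and 63: 113
ga sits 2 levels below the root, so its codeword is 2 bits.

2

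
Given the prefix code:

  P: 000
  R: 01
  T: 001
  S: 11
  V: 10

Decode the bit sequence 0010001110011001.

Read left to right; each codeword is recognised as soon as it completes (prefix code):
  001→T | 000→P | 11→S | 10→V | 01→R | 10→V | 01→R
Decoded message: TPSVRVR

TPSVRVR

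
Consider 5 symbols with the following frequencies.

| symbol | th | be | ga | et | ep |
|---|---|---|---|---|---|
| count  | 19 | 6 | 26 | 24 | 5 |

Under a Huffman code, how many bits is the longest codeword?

3

Merge the two lowest-weight nodes at each step:
combine ep(5), be(6) → 11
combine 11, th(19) → 30
combine et(24), ga(26) → 50
combine 30, 50 → 80
The rarest symbols sit at the bottom; the longest codeword is 3 bits.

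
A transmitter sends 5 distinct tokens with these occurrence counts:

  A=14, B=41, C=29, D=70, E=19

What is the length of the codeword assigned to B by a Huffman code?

Build the tree from the bottom:
combine A(14), E(19) → 33
combine C(29), 33 → 62
combine B(41), 62 → 103
combine D(70), 103 → 173
The subtree containing B is merged 2 times, so code length = 2.

2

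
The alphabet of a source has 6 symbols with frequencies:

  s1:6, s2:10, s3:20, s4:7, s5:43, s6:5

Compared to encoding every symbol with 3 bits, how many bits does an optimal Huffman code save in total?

78

Fixed-length: 3 bits × 91 symbols = 273 bits.
Huffman merges:
combine s6(5), s1(6) → 11
combine s4(7), s2(10) → 17
combine 11, 17 → 28
combine s3(20), 28 → 48
combine s5(43), 48 → 91
Huffman total = 11 + 17 + 28 + 48 + 91 = 195 bits.
Saving = 273 − 195 = 78 bits.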